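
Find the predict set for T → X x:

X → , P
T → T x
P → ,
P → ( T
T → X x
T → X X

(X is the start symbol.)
{ ',' }

PREDICT(T → X x) = (FIRST(RHS) \ {ε}) ∪ (FOLLOW(T) if ε ∈ FIRST(RHS), i.e. RHS ⇒* ε)
FIRST(X) = { ',' }
FIRST(X x) = { ',' }
ε ∉ FIRST(X x), so FOLLOW(T) is not added.
PREDICT(T → X x) = { ',' }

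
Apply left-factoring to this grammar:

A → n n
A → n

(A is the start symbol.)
Left-factoring transforms A → αβ₁ | αβ₂ into A → αA' and A' → β₁ | β₂
(α is the longest common prefix among the alternatives). Repeat until
no nonterminal has two alternatives with a common prefix.

Round 1: A has alternatives sharing prefix 'n'. Introduce A': A → n A'
  Add: A' → n
  Add: A' → ε

No remaining common prefixes — done.

Resulting grammar:
A → n A'
A' → n
A' → ε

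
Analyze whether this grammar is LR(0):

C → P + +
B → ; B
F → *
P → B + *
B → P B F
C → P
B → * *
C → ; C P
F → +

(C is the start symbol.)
A grammar is LR(0) if no state in the canonical LR(0) collection has:
  - both a shift item (dot before a terminal) and a complete item (shift-reduce conflict), or
  - two or more complete items (reduce-reduce conflict; the accept item [C' → C .] counts as a complete item here).

Augment with C' → C and build the canonical LR(0) collection (I0 = CLOSURE({[C' → . C]}), then GOTO on every symbol after a dot until no new states appear). It has 20 states:
  I0: { [B → . * *], [B → . ; B], [B → . P B F], [C → . ; C P], [C → . P + +], [C → . P], [C' → . C], [P → . B + *] }  — shift
  I1: { [B → * . *] }  — shift
  I2: { [B → . * *], [B → . ; B], [B → . P B F], [B → ; . B], [C → . ; C P], [C → . P + +], [C → . P], [C → ; . C P], [P → . B + *] }  — shift
  I3: { [P → B . + *] }  — shift
  I4: { [C' → C .] }  — accept
  I5: { [B → . * *], [B → . ; B], [B → . P B F], [B → P . B F], [C → P . + +], [C → P .], [P → . B + *] }  — shift, reduce
  I6: { [C → P + . +] }  — shift
  I7: { [B → . * *], [B → . ; B], [B → . P B F], [B → ; . B], [P → . B + *] }  — shift
  I8: { [B → P B . F], [F → . *], [F → . +], [P → B . + *] }  — shift
  I9: { [B → . * *], [B → . ; B], [B → . P B F], [B → P . B F], [P → . B + *] }  — shift
  I10: { [F → * .] }  — reduce
  I11: { [F → + .], [P → B + . *] }  — shift, reduce
  I12: { [B → P B F .] }  — reduce
  I13: { [P → B + * .] }  — reduce
  I14: { [B → ; B .], [P → B . + *] }  — shift, reduce
  I15: { [P → B + . *] }  — shift
  I16: { [C → P + + .] }  — reduce
  I17: { [B → . * *], [B → . ; B], [B → . P B F], [C → ; C . P], [P → . B + *] }  — shift
  I18: { [B → . * *], [B → . ; B], [B → . P B F], [B → P . B F], [C → ; C P .], [P → . B + *] }  — shift, reduce
  I19: { [B → * * .] }  — reduce

Conflict in state I5:
  Shift-reduce conflict between [C → P .] and [B → . * *]
So the grammar is NOT LR(0).

Answer: No. Shift-reduce conflict between [C → P .] and [B → . * *]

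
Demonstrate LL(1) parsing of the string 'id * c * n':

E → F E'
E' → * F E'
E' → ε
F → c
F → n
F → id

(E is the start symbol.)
LL(1) parsing maintains a stack (initially the start symbol over $) and the input. At each step: if the stack top is a terminal, match it against the current input token; if it is a non-terminal N, replace it with the RHS of M[N, lookahead] (the unique production whose predict set contains the lookahead).

Stack is shown with the top on the left.

Stack     Input         Action
------------------------------
E $       id * c * n $  output E → F E'
F E' $    id * c * n $  output F → id
id E' $   id * c * n $  match 'id'
E' $      * c * n $     output E' → * F E'
* F E' $  * c * n $     match '*'
F E' $    c * n $       output F → c
c E' $    c * n $       match 'c'
E' $      * n $         output E' → * F E'
* F E' $  * n $         match '*'
F E' $    n $           output F → n
n E' $    n $           match 'n'
E' $      $             output E' → ε
$         $             accept

The string is accepted.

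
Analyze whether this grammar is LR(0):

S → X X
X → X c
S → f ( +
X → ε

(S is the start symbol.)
A grammar is LR(0) if no state in the canonical LR(0) collection has:
  - both a shift item (dot before a terminal) and a complete item (shift-reduce conflict), or
  - two or more complete items (reduce-reduce conflict; the accept item [S' → S .] counts as a complete item here).

Augment with S' → S and build the canonical LR(0) collection (I0 = CLOSURE({[S' → . S]}), then GOTO on every symbol after a dot until no new states appear). It has 8 states:
  I0: { [S → . X X], [S → . f ( +], [S' → . S], [X → . X c], [X → .] }  — shift, reduce
  I1: { [S' → S .] }  — accept
  I2: { [S → X . X], [X → . X c], [X → .], [X → X . c] }  — shift, reduce
  I3: { [S → f . ( +] }  — shift
  I4: { [S → f ( . +] }  — shift
  I5: { [S → f ( + .] }  — reduce
  I6: { [S → X X .], [X → X . c] }  — shift, reduce
  I7: { [X → X c .] }  — reduce

Conflict in state I0:
  Shift-reduce conflict between [X → .] and [S → . f ( +]
So the grammar is NOT LR(0).

Answer: No. Shift-reduce conflict between [X → .] and [S → . f ( +]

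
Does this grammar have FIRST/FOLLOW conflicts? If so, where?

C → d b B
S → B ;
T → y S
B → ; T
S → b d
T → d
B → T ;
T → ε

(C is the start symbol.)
A FIRST/FOLLOW conflict occurs when a non-terminal N has a nullable alternative N → β (β ⇒* ε) and another alternative N → α with FIRST(α) ∩ FOLLOW(N) ≠ ∅: on such a lookahead the parser cannot decide between expanding α and letting N vanish via β.

Nullable non-terminals: T.

T: nullable alternative(s) T → ε; FOLLOW(T) = { $, ';' }
  T → y S: FIRST \ {ε} = { 'y' } — disjoint from FOLLOW(T)
  T → d: FIRST \ {ε} = { 'd' } — disjoint from FOLLOW(T)
  T → ε: FIRST \ {ε} = { } — this is the only nullable alternative, skip

B, C, S have no nullable alternative, so no FIRST/FOLLOW check is needed there.

No FIRST/FOLLOW conflicts found.

Answer: No FIRST/FOLLOW conflicts.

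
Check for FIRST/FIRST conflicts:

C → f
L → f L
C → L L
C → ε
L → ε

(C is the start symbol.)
Yes. C → f / C → L L on { 'f' }; C → L L / C → ε on { ε }

A FIRST/FIRST conflict occurs when two productions N → α and N → β for the same non-terminal have FIRST(α) ∩ FIRST(β) ≠ ∅ (with ε ∈ FIRST of a nullable right-hand side, so two nullable alternatives also conflict).

FIRST sets of the non-terminals at (or reachable through a nullable prefix from) the front of some alternative:
  FIRST(L) = { 'f', ε }

Productions for C:
  C → f: FIRST = { 'f' }
  C → L L: FIRST = { 'f', ε }
  C → ε: FIRST = { ε }
Productions for L:
  L → f L: FIRST = { 'f' }
  L → ε: FIRST = { ε }

Conflict for C: C → f and C → L L
  Overlap: { 'f' }
Conflict for C: C → L L and C → ε
  Overlap: { ε }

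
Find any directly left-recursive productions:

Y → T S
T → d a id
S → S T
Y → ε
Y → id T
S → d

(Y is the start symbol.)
Direct left recursion occurs when N → N α for some non-terminal N (the right-hand side begins with the left-hand side itself).

Y → T S: starts with T
T → d a id: starts with d
S → S T: LEFT RECURSIVE (starts with S)
Y → ε: starts with ε
Y → id T: starts with id
S → d: starts with d

The grammar has direct left recursion on: S.

Answer: Yes, S is left-recursive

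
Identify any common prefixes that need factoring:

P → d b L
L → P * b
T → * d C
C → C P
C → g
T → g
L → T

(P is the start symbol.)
No, left-factoring is not needed

Left-factoring is needed when two productions for the same non-terminal
share a common prefix on the right-hand side.

Productions for L:
  L → P * b
  L → T
Productions for T:
  T → * d C
  T → g
Productions for C:
  C → C P
  C → g

No common prefixes found.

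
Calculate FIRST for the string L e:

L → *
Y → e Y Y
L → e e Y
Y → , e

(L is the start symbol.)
{ '*', 'e' }

FIRST sets of the non-terminals involved (from the grammar, by fixed-point iteration):
  FIRST(L) = { '*', 'e' }

To compute FIRST(L e), process the symbols left to right:
Symbol L is a non-terminal. Add FIRST(L) \ {ε} = { '*', 'e' }
L is not nullable (ε ∉ FIRST(L)), so stop here.
FIRST(L e) = { '*', 'e' }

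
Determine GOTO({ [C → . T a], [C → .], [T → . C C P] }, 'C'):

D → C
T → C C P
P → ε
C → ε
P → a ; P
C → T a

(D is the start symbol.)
{ [C → . T a], [C → .], [T → . C C P], [T → C . C P] }

GOTO(I, 'C') = CLOSURE({ [A → αX.β] : [A → α.Xβ] ∈ I, X = 'C' })

Items with dot before 'C', with the dot advanced:
  [T → . C C P] → [T → C . C P]
Closure of the advanced items:
  [T → C . C P] has the dot before C: add [C → .], [C → . T a]
  [C → . T a] has the dot before T: add [T → . C C P]

GOTO = { [C → . T a], [C → .], [T → . C C P], [T → C . C P] }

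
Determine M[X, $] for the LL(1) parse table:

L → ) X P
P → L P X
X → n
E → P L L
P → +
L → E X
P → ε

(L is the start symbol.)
Empty (error entry)

To find M[X, $], we find productions for X where $ is in the predict set (PREDICT(N → α) = (FIRST(α) \ {ε}) ∪ (FOLLOW(N) if α ⇒* ε)).

X → n: PREDICT = { 'n' }

M[X, $] is empty (no production applies)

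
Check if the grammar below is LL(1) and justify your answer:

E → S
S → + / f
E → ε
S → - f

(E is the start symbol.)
A grammar is LL(1) if for each non-terminal N with multiple productions, the predict sets of those productions are pairwise disjoint, where PREDICT(N → α) = (FIRST(α) \ {ε}) ∪ (FOLLOW(N) if α ⇒* ε).

Relevant sets:
  FIRST(S) = { '+', '-' }
  FOLLOW(E) = { $ }

For E:
  PREDICT(E → S) = { '+', '-' }
  PREDICT(E → ε) = { $ }
For S:
  PREDICT(S → '+' '/' f) = { '+' }
  PREDICT(S → '-' f) = { '-' }

All predict sets are disjoint. The grammar IS LL(1).

Answer: Yes, the grammar is LL(1).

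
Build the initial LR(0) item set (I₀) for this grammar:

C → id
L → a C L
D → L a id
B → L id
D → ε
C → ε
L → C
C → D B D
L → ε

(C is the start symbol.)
{ [C → . D B D], [C → . id], [C → .], [C' → . C], [D → . L a id], [D → .], [L → . C], [L → . a C L], [L → .] }

First, augment the grammar with C' → C
I₀ = CLOSURE({ [C' → . C] }):
  [C' → . C] has the dot before C: add [C → . id], [C → .], [C → . D B D]
  [C → . D B D] has the dot before D: add [D → . L a id], [D → .]
  [D → . L a id] has the dot before L: add [L → . a C L], [L → . C], [L → .]
No further items can be added.

I₀ = { [C → . D B D], [C → . id], [C → .], [C' → . C], [D → . L a id], [D → .], [L → . C], [L → . a C L], [L → .] }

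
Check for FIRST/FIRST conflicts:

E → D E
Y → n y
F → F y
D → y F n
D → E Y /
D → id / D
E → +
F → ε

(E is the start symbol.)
Yes. E → D E / E → '+' on { '+' }; D → y F n / D → E Y '/' on { 'y' }; D → E Y '/' / D → id '/' D on { 'id' }

A FIRST/FIRST conflict occurs when two productions N → α and N → β for the same non-terminal have FIRST(α) ∩ FIRST(β) ≠ ∅ (with ε ∈ FIRST of a nullable right-hand side, so two nullable alternatives also conflict).

FIRST sets of the non-terminals at (or reachable through a nullable prefix from) the front of some alternative:
  FIRST(D) = { '+', 'id', 'y' }
  FIRST(F) = { 'y', ε }
  FIRST(E) = { '+', 'id', 'y' }

Productions for E:
  E → D E: FIRST = { '+', 'id', 'y' }
  E → +: FIRST = { '+' }
Productions for F:
  F → F y: FIRST = { 'y' }
  F → ε: FIRST = { ε }
Productions for D:
  D → y F n: FIRST = { 'y' }
  D → E Y /: FIRST = { '+', 'id', 'y' }
  D → id / D: FIRST = { 'id' }
Y has only one production, so no FIRST/FIRST conflict is possible there.

Conflict for E: E → D E and E → +
  Overlap: { '+' }
Conflict for D: D → y F n and D → E Y /
  Overlap: { 'y' }
Conflict for D: D → E Y / and D → id / D
  Overlap: { 'id' }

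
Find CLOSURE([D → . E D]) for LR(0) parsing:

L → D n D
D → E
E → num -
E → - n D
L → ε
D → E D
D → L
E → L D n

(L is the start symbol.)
{ [D → . E D], [D → . E], [D → . L], [E → . - n D], [E → . L D n], [E → . num -], [L → . D n D], [L → .] }

Start with: [D → . E D]
  [D → . E D] has the dot before E: add [E → . num -], [E → . - n D], [E → . L D n]
  [E → . L D n] has the dot before L: add [L → . D n D], [L → .]
  [L → . D n D] has the dot before D: add [D → . E], [D → . L]
No further items can be added.

CLOSURE = { [D → . E D], [D → . E], [D → . L], [E → . - n D], [E → . L D n], [E → . num -], [L → . D n D], [L → .] }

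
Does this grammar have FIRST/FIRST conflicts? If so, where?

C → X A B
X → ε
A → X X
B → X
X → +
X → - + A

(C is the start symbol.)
No FIRST/FIRST conflicts.

Productions for X:
  X → ε: FIRST = { ε }
  X → +: FIRST = { '+' }
  X → - + A: FIRST = { '-' }
C, A, B have only one production, so no FIRST/FIRST conflict is possible there.

All alternatives of each non-terminal have pairwise disjoint FIRST sets.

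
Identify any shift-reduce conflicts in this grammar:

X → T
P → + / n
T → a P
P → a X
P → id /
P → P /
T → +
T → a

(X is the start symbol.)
A shift-reduce conflict occurs when an LR(0) state has both:
  - a complete (reduce) item [A → α .] (dot at the end), and
  - a shift item [B → β . c γ] (dot before a terminal).

Augment with X' → X and build the canonical LR(0) collection (I0 = CLOSURE({[X' → . X]}), then GOTO on every symbol after a dot until no new states appear). It has 14 states:
  I0: { [T → . +], [T → . a P], [T → . a], [X → . T], [X' → . X] }  — shift
  I1: { [T → + .] }  — reduce
  I2: { [X → T .] }  — reduce
  I3: { [X' → X .] }  — accept
  I4: { [P → . + / n], [P → . P /], [P → . a X], [P → . id /], [T → a . P], [T → a .] }  — shift, reduce
  I5: { [P → + . / n] }  — shift
  I6: { [P → P . /], [T → a P .] }  — shift, reduce
  I7: { [P → a . X], [T → . +], [T → . a P], [T → . a], [X → . T] }  — shift
  I8: { [P → id . /] }  — shift
  I9: { [P → id / .] }  — reduce
  I10: { [P → a X .] }  — reduce
  I11: { [P → P / .] }  — reduce
  I12: { [P → + / . n] }  — shift
  I13: { [P → + / n .] }  — reduce

I4 contains reduce item [T → a .] and shift items [P → . + / n], [P → . a X], [P → . id /] — shift-reduce conflict.
I6 contains reduce item [T → a P .] and shift item [P → P . /] — shift-reduce conflict.

Answer: Yes — I4: [T → a .] vs [P → . + / n]; I6: [T → a P .] vs [P → P . /]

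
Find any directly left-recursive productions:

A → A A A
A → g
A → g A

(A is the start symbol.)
Yes, A is left-recursive

Direct left recursion occurs when N → N α for some non-terminal N (the right-hand side begins with the left-hand side itself).

A → A A A: LEFT RECURSIVE (starts with A)
A → g: starts with g
A → g A: starts with g

The grammar has direct left recursion on: A.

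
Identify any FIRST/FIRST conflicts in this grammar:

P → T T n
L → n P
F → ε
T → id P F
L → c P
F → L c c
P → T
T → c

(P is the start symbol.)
A FIRST/FIRST conflict occurs when two productions N → α and N → β for the same non-terminal have FIRST(α) ∩ FIRST(β) ≠ ∅ (with ε ∈ FIRST of a nullable right-hand side, so two nullable alternatives also conflict).

FIRST sets of the non-terminals at (or reachable through a nullable prefix from) the front of some alternative:
  FIRST(T) = { 'c', 'id' }
  FIRST(L) = { 'c', 'n' }

Productions for P:
  P → T T n: FIRST = { 'c', 'id' }
  P → T: FIRST = { 'c', 'id' }
Productions for L:
  L → n P: FIRST = { 'n' }
  L → c P: FIRST = { 'c' }
Productions for F:
  F → ε: FIRST = { ε }
  F → L c c: FIRST = { 'c', 'n' }
Productions for T:
  T → id P F: FIRST = { 'id' }
  T → c: FIRST = { 'c' }

Conflict for P: P → T T n and P → T
  Overlap: { 'c', 'id' }

Answer: Yes. P → T T n / P → T on { 'c', 'id' }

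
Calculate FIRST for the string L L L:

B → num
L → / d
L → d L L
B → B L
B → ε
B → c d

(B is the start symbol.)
{ '/', 'd' }

FIRST sets of the non-terminals involved (from the grammar, by fixed-point iteration):
  FIRST(L) = { '/', 'd' }

To compute FIRST(L L L), process the symbols left to right:
Symbol L is a non-terminal. Add FIRST(L) \ {ε} = { '/', 'd' }
L is not nullable (ε ∉ FIRST(L)), so stop here.
FIRST(L L L) = { '/', 'd' }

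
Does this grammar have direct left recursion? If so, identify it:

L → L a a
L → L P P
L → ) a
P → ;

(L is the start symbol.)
L → L a a: LEFT RECURSIVE (starts with L)
L → L P P: LEFT RECURSIVE (starts with L)
L → ) a: starts with ')'
P → ;: starts with ';'

The grammar has direct left recursion on: L.

Answer: Yes, L is left-recursive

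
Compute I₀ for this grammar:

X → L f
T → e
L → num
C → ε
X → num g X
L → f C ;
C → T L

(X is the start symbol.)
{ [L → . f C ;], [L → . num], [X → . L f], [X → . num g X], [X' → . X] }

First, augment the grammar with X' → X
I₀ = CLOSURE({ [X' → . X] }):
  [X' → . X] has the dot before X: add [X → . L f], [X → . num g X]
  [X → . L f] has the dot before L: add [L → . num], [L → . f C ;]
No further items can be added.

I₀ = { [L → . f C ;], [L → . num], [X → . L f], [X → . num g X], [X' → . X] }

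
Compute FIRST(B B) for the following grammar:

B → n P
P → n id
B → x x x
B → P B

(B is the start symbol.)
FIRST sets of the non-terminals involved (from the grammar, by fixed-point iteration):
  FIRST(B) = { 'n', 'x' }

To compute FIRST(B B), process the symbols left to right:
Symbol B is a non-terminal. Add FIRST(B) \ {ε} = { 'n', 'x' }
B is not nullable (ε ∉ FIRST(B)), so stop here.
FIRST(B B) = { 'n', 'x' }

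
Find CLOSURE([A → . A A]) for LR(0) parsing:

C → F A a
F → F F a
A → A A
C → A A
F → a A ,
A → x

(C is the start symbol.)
Start with: [A → . A A]
  [A → . A A] has the dot before A: add [A → . x]
No further items can be added.

CLOSURE = { [A → . A A], [A → . x] }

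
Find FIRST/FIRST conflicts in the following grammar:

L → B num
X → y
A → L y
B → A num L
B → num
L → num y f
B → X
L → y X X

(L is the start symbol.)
FIRST sets of the non-terminals at (or reachable through a nullable prefix from) the front of some alternative:
  FIRST(B) = { 'num', 'y' }
  FIRST(A) = { 'num', 'y' }
  FIRST(X) = { 'y' }

Productions for L:
  L → B num: FIRST = { 'num', 'y' }
  L → num y f: FIRST = { 'num' }
  L → y X X: FIRST = { 'y' }
Productions for B:
  B → A num L: FIRST = { 'num', 'y' }
  B → num: FIRST = { 'num' }
  B → X: FIRST = { 'y' }
X, A have only one production, so no FIRST/FIRST conflict is possible there.

Conflict for L: L → B num and L → num y f
  Overlap: { 'num' }
Conflict for L: L → B num and L → y X X
  Overlap: { 'y' }
Conflict for B: B → A num L and B → num
  Overlap: { 'num' }
Conflict for B: B → A num L and B → X
  Overlap: { 'y' }

Answer: Yes. L → B num / L → num y f on { 'num' }; L → B num / L → y X X on { 'y' }; B → A num L / B → num on { 'num' }; B → A num L / B → X on { 'y' }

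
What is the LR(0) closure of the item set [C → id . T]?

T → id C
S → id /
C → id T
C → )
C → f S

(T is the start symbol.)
{ [C → id . T], [T → . id C] }

Start with: [C → id . T]
  [C → id . T] has the dot before T: add [T → . id C]
No further items can be added.

CLOSURE = { [C → id . T], [T → . id C] }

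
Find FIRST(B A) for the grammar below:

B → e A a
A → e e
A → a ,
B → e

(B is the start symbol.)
{ 'e' }

FIRST sets of the non-terminals involved (from the grammar, by fixed-point iteration):
  FIRST(B) = { 'e' }

To compute FIRST(B A), process the symbols left to right:
Symbol B is a non-terminal. Add FIRST(B) \ {ε} = { 'e' }
B is not nullable (ε ∉ FIRST(B)), so stop here.
FIRST(B A) = { 'e' }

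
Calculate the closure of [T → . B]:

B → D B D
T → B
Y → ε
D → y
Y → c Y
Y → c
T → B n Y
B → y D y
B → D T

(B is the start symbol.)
To compute CLOSURE, for each item [A → α.Bβ] where B is a non-terminal, add [B → .γ] for all productions B → γ; repeat for the newly added items until nothing changes.

Start with: [T → . B]
  [T → . B] has the dot before B: add [B → . D B D], [B → . y D y], [B → . D T]
  [B → . D B D] has the dot before D: add [D → . y]
No further items can be added.

CLOSURE = { [B → . D B D], [B → . D T], [B → . y D y], [D → . y], [T → . B] }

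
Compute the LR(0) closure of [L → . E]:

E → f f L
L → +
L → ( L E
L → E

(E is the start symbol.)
{ [E → . f f L], [L → . E] }

Start with: [L → . E]
  [L → . E] has the dot before E: add [E → . f f L]
No further items can be added.

CLOSURE = { [E → . f f L], [L → . E] }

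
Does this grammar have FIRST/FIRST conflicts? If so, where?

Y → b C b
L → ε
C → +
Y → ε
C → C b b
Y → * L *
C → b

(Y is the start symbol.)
Yes. C → '+' / C → C b b on { '+' }; C → C b b / C → b on { 'b' }

FIRST sets of the non-terminals at (or reachable through a nullable prefix from) the front of some alternative:
  FIRST(C) = { '+', 'b' }

Productions for Y:
  Y → b C b: FIRST = { 'b' }
  Y → ε: FIRST = { ε }
  Y → * L *: FIRST = { '*' }
Productions for C:
  C → +: FIRST = { '+' }
  C → C b b: FIRST = { '+', 'b' }
  C → b: FIRST = { 'b' }
L has only one production, so no FIRST/FIRST conflict is possible there.

Conflict for C: C → + and C → C b b
  Overlap: { '+' }
Conflict for C: C → C b b and C → b
  Overlap: { 'b' }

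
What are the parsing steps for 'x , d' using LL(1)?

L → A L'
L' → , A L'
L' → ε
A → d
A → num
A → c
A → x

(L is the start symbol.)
LL(1) parsing maintains a stack (initially the start symbol over $) and the input. At each step: if the stack top is a terminal, match it against the current input token; if it is a non-terminal N, replace it with the RHS of M[N, lookahead] (the unique production whose predict set contains the lookahead).

Stack is shown with the top on the left.

Stack     Input    Action
-------------------------
L $       x , d $  output L → A L'
A L' $    x , d $  output A → x
x L' $    x , d $  match 'x'
L' $      , d $    output L' → , A L'
, A L' $  , d $    match ','
A L' $    d $      output A → d
d L' $    d $      match 'd'
L' $      $        output L' → ε
$         $        accept

The string is accepted.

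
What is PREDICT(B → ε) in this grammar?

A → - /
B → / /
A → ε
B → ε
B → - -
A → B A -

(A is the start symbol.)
{ '-', '/' }

PREDICT(B → ε) = (FIRST(RHS) \ {ε}) ∪ (FOLLOW(B) if ε ∈ FIRST(RHS), i.e. RHS ⇒* ε)
The right-hand side is ε (FIRST(ε) = { ε }), so the predict set is FOLLOW(B) = { '-', '/' }
PREDICT(B → ε) = { '-', '/' }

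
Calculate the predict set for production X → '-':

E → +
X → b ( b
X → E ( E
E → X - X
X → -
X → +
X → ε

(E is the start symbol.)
{ '-' }

PREDICT(X → '-') = (FIRST(RHS) \ {ε}) ∪ (FOLLOW(X) if ε ∈ FIRST(RHS), i.e. RHS ⇒* ε)
FIRST('-') = { '-' }
ε ∉ FIRST('-'), so FOLLOW(X) is not added.
PREDICT(X → '-') = { '-' }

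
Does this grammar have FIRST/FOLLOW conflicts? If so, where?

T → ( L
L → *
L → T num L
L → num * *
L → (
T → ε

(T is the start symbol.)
A FIRST/FOLLOW conflict occurs when a non-terminal N has a nullable alternative N → β (β ⇒* ε) and another alternative N → α with FIRST(α) ∩ FOLLOW(N) ≠ ∅: on such a lookahead the parser cannot decide between expanding α and letting N vanish via β.

Nullable non-terminals: T.

T: nullable alternative(s) T → ε; FOLLOW(T) = { $, 'num' }
  T → ( L: FIRST \ {ε} = { '(' } — disjoint from FOLLOW(T)
  T → ε: FIRST \ {ε} = { } — this is the only nullable alternative, skip

L has no nullable alternative, so no FIRST/FOLLOW check is needed there.

No FIRST/FOLLOW conflicts found.

Answer: No FIRST/FOLLOW conflicts.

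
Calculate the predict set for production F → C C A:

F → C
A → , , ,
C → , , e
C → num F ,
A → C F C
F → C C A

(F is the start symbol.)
{ ',', 'num' }

PREDICT(F → C C A) = (FIRST(RHS) \ {ε}) ∪ (FOLLOW(F) if ε ∈ FIRST(RHS), i.e. RHS ⇒* ε)
FIRST(C) = { ',', 'num' }
FIRST(C C A) = { ',', 'num' }
ε ∉ FIRST(C C A), so FOLLOW(F) is not added.
PREDICT(F → C C A) = { ',', 'num' }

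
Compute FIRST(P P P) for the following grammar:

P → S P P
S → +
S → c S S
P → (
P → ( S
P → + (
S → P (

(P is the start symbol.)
{ '(', '+', 'c' }

FIRST sets of the non-terminals involved (from the grammar, by fixed-point iteration):
  FIRST(P) = { '(', '+', 'c' }

To compute FIRST(P P P), process the symbols left to right:
Symbol P is a non-terminal. Add FIRST(P) \ {ε} = { '(', '+', 'c' }
P is not nullable (ε ∉ FIRST(P)), so stop here.
FIRST(P P P) = { '(', '+', 'c' }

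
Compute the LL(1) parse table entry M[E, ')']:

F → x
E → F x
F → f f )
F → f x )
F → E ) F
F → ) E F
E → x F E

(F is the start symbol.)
To find M[E, ')'], we find productions for E where ')' is in the predict set (PREDICT(N → α) = (FIRST(α) \ {ε}) ∪ (FOLLOW(N) if α ⇒* ε)).

Relevant sets:
  FIRST(F) = { ')', 'f', 'x' }

E → F x: PREDICT = { ')', 'f', 'x' }
  ')' is in predict set, so this production goes in M[E, ')']
E → x F E: PREDICT = { 'x' }

M[E, ')'] = E → F x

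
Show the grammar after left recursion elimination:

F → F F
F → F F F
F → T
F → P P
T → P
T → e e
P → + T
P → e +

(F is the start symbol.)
F → T F'
F → P P F'
F' → F F'
F' → F F F'
F' → ε
T → P
T → e e
P → + T
P → e +

F is directly left-recursive. The standard transformation for
  A → A α₁ | ... | A α_m | β₁ | ... | β_n
is
  A  → β₁ A' | ... | β_n A'
  A' → α₁ A' | ... | α_m A' | ε

F → T becomes F → T F'
F → P P becomes F → P P F'
F → F F becomes F' → F F'
F → F F F becomes F' → F F F'
Add F' → ε

Productions for other non-terminals are unchanged:
  T → P
  T → e e
  P → + T
  P → e +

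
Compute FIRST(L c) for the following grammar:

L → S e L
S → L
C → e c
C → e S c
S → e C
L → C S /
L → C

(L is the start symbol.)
FIRST sets of the non-terminals involved (from the grammar, by fixed-point iteration):
  FIRST(L) = { 'e' }

To compute FIRST(L c), process the symbols left to right:
Symbol L is a non-terminal. Add FIRST(L) \ {ε} = { 'e' }
L is not nullable (ε ∉ FIRST(L)), so stop here.
FIRST(L c) = { 'e' }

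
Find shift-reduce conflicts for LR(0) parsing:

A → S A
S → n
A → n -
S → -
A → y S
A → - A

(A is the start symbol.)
Augment with A' → A and build the canonical LR(0) collection (I0 = CLOSURE({[A' → . A]}), then GOTO on every symbol after a dot until no new states appear). It has 12 states:
  I0: { [A → . - A], [A → . S A], [A → . n -], [A → . y S], [A' → . A], [S → . -], [S → . n] }  — shift
  I1: { [A → - . A], [A → . - A], [A → . S A], [A → . n -], [A → . y S], [S → - .], [S → . -], [S → . n] }  — shift, reduce
  I2: { [A' → A .] }  — accept
  I3: { [A → . - A], [A → . S A], [A → . n -], [A → . y S], [A → S . A], [S → . -], [S → . n] }  — shift
  I4: { [A → n . -], [S → n .] }  — shift, reduce
  I5: { [A → y . S], [S → . -], [S → . n] }  — shift
  I6: { [S → - .] }  — reduce
  I7: { [A → y S .] }  — reduce
  I8: { [S → n .] }  — reduce
  I9: { [A → n - .] }  — reduce
  I10: { [A → S A .] }  — reduce
  I11: { [A → - A .] }  — reduce

I1 contains reduce item [S → - .] and shift items [A → . - A], [A → . n -], [A → . y S], [S → . -], [S → . n] — shift-reduce conflict.
I4 contains reduce item [S → n .] and shift item [A → n . -] — shift-reduce conflict.

Answer: Yes — I1: [S → - .] vs [A → . - A]; I4: [S → n .] vs [A → n . -]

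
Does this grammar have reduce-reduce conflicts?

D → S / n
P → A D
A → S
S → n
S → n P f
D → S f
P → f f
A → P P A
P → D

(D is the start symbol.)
A reduce-reduce conflict occurs when an LR(0) state has two complete items [A → α .] and [B → β .] — both call for a reduction, and with no lookahead the parser cannot choose between them.

Augment with D' → D and build the canonical LR(0) collection (I0 = CLOSURE({[D' → . D]}), then GOTO on every symbol after a dot until no new states appear). It has 17 states:
  I0: { [D → . S / n], [D → . S f], [D' → . D], [S → . n P f], [S → . n] }  — shift
  I1: { [D' → D .] }  — accept
  I2: { [D → S . / n], [D → S . f] }  — shift
  I3: { [A → . P P A], [A → . S], [D → . S / n], [D → . S f], [P → . A D], [P → . D], [P → . f f], [S → . n P f], [S → . n], [S → n . P f], [S → n .] }  — shift, reduce
  I4: { [D → . S / n], [D → . S f], [P → A . D], [S → . n P f], [S → . n] }  — shift
  I5: { [P → D .] }  — reduce
  I6: { [A → . P P A], [A → . S], [A → P . P A], [D → . S / n], [D → . S f], [P → . A D], [P → . D], [P → . f f], [S → . n P f], [S → . n], [S → n P . f] }  — shift
  I7: { [A → S .], [D → S . / n], [D → S . f] }  — shift, reduce
  I8: { [P → f . f] }  — shift
  I9: { [P → f f .] }  — reduce
  I10: { [D → S / . n] }  — shift
  I11: { [D → S f .] }  — reduce
  I12: { [D → S / n .] }  — reduce
  I13: { [A → . P P A], [A → . S], [A → P . P A], [A → P P . A], [D → . S / n], [D → . S f], [P → . A D], [P → . D], [P → . f f], [S → . n P f], [S → . n] }  — shift
  I14: { [P → f . f], [S → n P f .] }  — shift, reduce
  I15: { [A → P P A .], [D → . S / n], [D → . S f], [P → A . D], [S → . n P f], [S → . n] }  — shift, reduce
  I16: { [P → A D .] }  — reduce

No state contains more than one complete item.

Answer: No reduce-reduce conflicts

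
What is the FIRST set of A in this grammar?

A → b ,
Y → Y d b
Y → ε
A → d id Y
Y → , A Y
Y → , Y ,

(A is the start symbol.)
{ 'b', 'd' }

To compute FIRST(A), examine every production with A on the left-hand side, reading each right-hand side left to right until a non-nullable symbol is reached.

From A → b ,:
  - b is a terminal: add 'b' and stop
From A → d id Y:
  - d is a terminal: add 'd' and stop

Collecting: FIRST(A) = { 'b', 'd' }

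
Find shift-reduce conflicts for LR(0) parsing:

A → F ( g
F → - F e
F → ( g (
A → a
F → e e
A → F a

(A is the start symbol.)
A shift-reduce conflict occurs when an LR(0) state has both:
  - a complete (reduce) item [A → α .] (dot at the end), and
  - a shift item [B → β . c γ] (dot before a terminal).

Augment with A' → A and build the canonical LR(0) collection (I0 = CLOSURE({[A' → . A]}), then GOTO on every symbol after a dot until no new states appear). It has 15 states:
  I0: { [A → . F ( g], [A → . F a], [A → . a], [A' → . A], [F → . ( g (], [F → . - F e], [F → . e e] }  — shift
  I1: { [F → ( . g (] }  — shift
  I2: { [F → - . F e], [F → . ( g (], [F → . - F e], [F → . e e] }  — shift
  I3: { [A' → A .] }  — accept
  I4: { [A → F . ( g], [A → F . a] }  — shift
  I5: { [A → a .] }  — reduce
  I6: { [F → e . e] }  — shift
  I7: { [F → e e .] }  — reduce
  I8: { [A → F ( . g] }  — shift
  I9: { [A → F a .] }  — reduce
  I10: { [A → F ( g .] }  — reduce
  I11: { [F → - F . e] }  — shift
  I12: { [F → - F e .] }  — reduce
  I13: { [F → ( g . (] }  — shift
  I14: { [F → ( g ( .] }  — reduce

No state contains both a complete item and a shift item.

Answer: No shift-reduce conflicts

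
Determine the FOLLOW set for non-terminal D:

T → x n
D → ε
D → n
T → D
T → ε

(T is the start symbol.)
In T → D: D is at the end, add FOLLOW(T)

The FOLLOW sets referred to above (computed the same way, to a fixed point):
  FOLLOW(T) = { $ }

Taking the union: FOLLOW(D) = { $ }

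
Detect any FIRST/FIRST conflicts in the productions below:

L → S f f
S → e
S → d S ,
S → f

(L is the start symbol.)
No FIRST/FIRST conflicts.

Productions for S:
  S → e: FIRST = { 'e' }
  S → d S ,: FIRST = { 'd' }
  S → f: FIRST = { 'f' }
L has only one production, so no FIRST/FIRST conflict is possible there.

All alternatives of each non-terminal have pairwise disjoint FIRST sets.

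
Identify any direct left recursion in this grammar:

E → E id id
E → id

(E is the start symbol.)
Yes, E is left-recursive

Direct left recursion occurs when N → N α for some non-terminal N (the right-hand side begins with the left-hand side itself).

E → E id id: LEFT RECURSIVE (starts with E)
E → id: starts with id

The grammar has direct left recursion on: E.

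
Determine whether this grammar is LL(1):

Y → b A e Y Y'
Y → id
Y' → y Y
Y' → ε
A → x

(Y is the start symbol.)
No. Predict set conflict for Y': { 'y' }

Relevant sets:
  FOLLOW(Y') = { $, 'y' }

For Y:
  PREDICT(Y → b A e Y Y') = { 'b' }
  PREDICT(Y → id) = { 'id' }
For Y':
  PREDICT(Y' → y Y) = { 'y' }
  PREDICT(Y' → ε) = { $, 'y' }
A has a single production, so nothing to check there.

Conflict found: Predict set conflict for Y': { 'y' }
The grammar is NOT LL(1).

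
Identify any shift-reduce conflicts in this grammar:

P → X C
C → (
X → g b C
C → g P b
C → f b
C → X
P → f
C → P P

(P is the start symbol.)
Augment with P' → P and build the canonical LR(0) collection (I0 = CLOSURE({[P' → . P]}), then GOTO on every symbol after a dot until no new states appear). It has 17 states:
  I0: { [P → . X C], [P → . f], [P' → . P], [X → . g b C] }  — shift
  I1: { [P' → P .] }  — accept
  I2: { [C → . (], [C → . P P], [C → . X], [C → . f b], [C → . g P b], [P → . X C], [P → . f], [P → X . C], [X → . g b C] }  — shift
  I3: { [P → f .] }  — reduce
  I4: { [X → g . b C] }  — shift
  I5: { [C → . (], [C → . P P], [C → . X], [C → . f b], [C → . g P b], [P → . X C], [P → . f], [X → . g b C], [X → g b . C] }  — shift
  I6: { [C → ( .] }  — reduce
  I7: { [X → g b C .] }  — reduce
  I8: { [C → P . P], [P → . X C], [P → . f], [X → . g b C] }  — shift
  I9: { [C → . (], [C → . P P], [C → . X], [C → . f b], [C → . g P b], [C → X .], [P → . X C], [P → . f], [P → X . C], [X → . g b C] }  — shift, reduce
  I10: { [C → f . b], [P → f .] }  — shift, reduce
  I11: { [C → g . P b], [P → . X C], [P → . f], [X → . g b C], [X → g . b C] }  — shift
  I12: { [C → g P . b] }  — shift
  I13: { [C → g P b .] }  — reduce
  I14: { [C → f b .] }  — reduce
  I15: { [P → X C .] }  — reduce
  I16: { [C → P P .] }  — reduce

I9 contains reduce item [C → X .] and shift items [C → . (], [C → . f b], [C → . g P b], [P → . f], [X → . g b C] — shift-reduce conflict.
I10 contains reduce item [P → f .] and shift item [C → f . b] — shift-reduce conflict.

Answer: Yes — I9: [C → X .] vs [C → . (]; I10: [P → f .] vs [C → f . b]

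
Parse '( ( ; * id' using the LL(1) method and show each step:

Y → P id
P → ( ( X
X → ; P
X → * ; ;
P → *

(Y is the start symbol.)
Stack is shown with the top on the left.

Stack       Input         Action
--------------------------------
Y $         ( ( ; * id $  output Y → P id
P id $      ( ( ; * id $  output P → ( ( X
( ( X id $  ( ( ; * id $  match '('
( X id $    ( ; * id $    match '('
X id $      ; * id $      output X → ; P
; P id $    ; * id $      match ';'
P id $      * id $        output P → *
* id $      * id $        match '*'
id $        id $          match 'id'
$           $             accept

The string is accepted.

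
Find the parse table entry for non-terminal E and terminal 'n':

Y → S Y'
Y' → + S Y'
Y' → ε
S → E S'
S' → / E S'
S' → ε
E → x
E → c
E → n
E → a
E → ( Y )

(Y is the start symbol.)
E → n

To find M[E, 'n'], we find productions for E where 'n' is in the predict set (PREDICT(N → α) = (FIRST(α) \ {ε}) ∪ (FOLLOW(N) if α ⇒* ε)).

E → x: PREDICT = { 'x' }
E → c: PREDICT = { 'c' }
E → n: PREDICT = { 'n' }
  'n' is in predict set, so this production goes in M[E, 'n']
E → a: PREDICT = { 'a' }
E → ( Y ): PREDICT = { '(' }

M[E, 'n'] = E → n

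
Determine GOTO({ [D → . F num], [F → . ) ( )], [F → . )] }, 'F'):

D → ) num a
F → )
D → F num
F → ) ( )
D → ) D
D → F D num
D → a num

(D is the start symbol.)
{ [D → F . num] }

GOTO(I, 'F') = CLOSURE({ [A → αX.β] : [A → α.Xβ] ∈ I, X = 'F' })

Items with dot before 'F', with the dot advanced:
  [D → . F num] → [D → F . num]
Closure adds nothing (no advanced item has the dot before a non-terminal).

GOTO = { [D → F . num] }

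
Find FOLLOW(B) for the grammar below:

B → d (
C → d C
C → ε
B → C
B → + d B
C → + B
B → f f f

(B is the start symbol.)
{ $ }

To compute FOLLOW(B), find every occurrence of B on a right-hand side N → α B β: add FIRST(β) \ {ε}, and if β is empty or nullable also add FOLLOW(N). Iterate to a fixed point.

B is the start symbol, so $ ∈ FOLLOW(B).
In B → + d B: B is at the end; this adds FOLLOW(B) to itself — nothing new
In C → + B: B is at the end, add FOLLOW(C)

The FOLLOW sets referred to above (computed the same way, to a fixed point):
  FOLLOW(C) = { $ }

Taking the union: FOLLOW(B) = { $ }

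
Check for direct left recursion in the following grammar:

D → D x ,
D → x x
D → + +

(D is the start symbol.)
D → D x ,: LEFT RECURSIVE (starts with D)
D → x x: starts with x
D → + +: starts with '+'

The grammar has direct left recursion on: D.

Answer: Yes, D is left-recursive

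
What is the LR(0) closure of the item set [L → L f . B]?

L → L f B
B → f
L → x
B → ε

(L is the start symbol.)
{ [B → . f], [B → .], [L → L f . B] }

To compute CLOSURE, for each item [A → α.Bβ] where B is a non-terminal, add [B → .γ] for all productions B → γ; repeat for the newly added items until nothing changes.

Start with: [L → L f . B]
  [L → L f . B] has the dot before B: add [B → . f], [B → .]
No further items can be added.

CLOSURE = { [B → . f], [B → .], [L → L f . B] }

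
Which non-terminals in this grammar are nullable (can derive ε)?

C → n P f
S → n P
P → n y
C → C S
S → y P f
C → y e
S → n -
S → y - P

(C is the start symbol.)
A non-terminal is nullable if it can derive ε (the empty string): either it has an ε-production, or it has a production whose right-hand side consists entirely of nullable non-terminals.

There are no ε-productions, so no non-terminal can derive ε.
No non-terminals are nullable.

Answer: None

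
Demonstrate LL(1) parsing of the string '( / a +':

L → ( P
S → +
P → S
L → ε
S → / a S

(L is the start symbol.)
Stack is shown with the top on the left.

Stack    Input      Action
--------------------------
L $      ( / a + $  output L → ( P
( P $    ( / a + $  match '('
P $      / a + $    output P → S
S $      / a + $    output S → / a S
/ a S $  / a + $    match '/'
a S $    a + $      match 'a'
S $      + $        output S → +
+ $      + $        match '+'
$        $          accept

The string is accepted.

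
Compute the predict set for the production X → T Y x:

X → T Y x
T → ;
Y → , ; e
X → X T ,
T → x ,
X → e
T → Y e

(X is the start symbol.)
PREDICT(X → T Y x) = (FIRST(RHS) \ {ε}) ∪ (FOLLOW(X) if ε ∈ FIRST(RHS), i.e. RHS ⇒* ε)
FIRST(T) = { ',', ';', 'x' }
FIRST(T Y x) = { ',', ';', 'x' }
ε ∉ FIRST(T Y x), so FOLLOW(X) is not added.
PREDICT(X → T Y x) = { ',', ';', 'x' }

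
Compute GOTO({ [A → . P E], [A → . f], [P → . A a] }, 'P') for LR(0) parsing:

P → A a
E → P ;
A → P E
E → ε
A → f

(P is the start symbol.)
{ [A → . P E], [A → . f], [A → P . E], [E → . P ;], [E → .], [P → . A a] }

GOTO(I, 'P') = CLOSURE({ [A → αX.β] : [A → α.Xβ] ∈ I, X = 'P' })

Items with dot before 'P', with the dot advanced:
  [A → . P E] → [A → P . E]
Closure of the advanced items:
  [A → P . E] has the dot before E: add [E → . P ;], [E → .]
  [E → . P ;] has the dot before P: add [P → . A a]
  [P → . A a] has the dot before A: add [A → . P E], [A → . f]

GOTO = { [A → . P E], [A → . f], [A → P . E], [E → . P ;], [E → .], [P → . A a] }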